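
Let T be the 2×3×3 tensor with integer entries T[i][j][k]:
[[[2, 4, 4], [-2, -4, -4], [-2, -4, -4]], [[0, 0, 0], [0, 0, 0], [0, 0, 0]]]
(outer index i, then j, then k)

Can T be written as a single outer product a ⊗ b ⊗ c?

The mode-1 fibre T[:,0,0] = [2, 0] gives a = [1, 0] (primitive direction); the mode-2 fibre T[0,:,0] = [2, -2, -2] gives b = [1, -1, -1]; then c[k] = T[0,0,k] / (a[0]·b[0]) = [2, 4, 4] / 1 = [2, 4, 4].
Expanding [1, 0] ⊗ [1, -1, -1] ⊗ [2, 4, 4] reproduces all 18 entries of T, so T = [1, 0] ⊗ [1, -1, -1] ⊗ [2, 4, 4] and rank(T) ≤ 1.
Equivalently every frontal slice T[:,:,k] is c[k] times the rank-1 matrix [1, 0] ⊗ [1, -1, -1]. So T has rank 1 (it is nonzero).

Yes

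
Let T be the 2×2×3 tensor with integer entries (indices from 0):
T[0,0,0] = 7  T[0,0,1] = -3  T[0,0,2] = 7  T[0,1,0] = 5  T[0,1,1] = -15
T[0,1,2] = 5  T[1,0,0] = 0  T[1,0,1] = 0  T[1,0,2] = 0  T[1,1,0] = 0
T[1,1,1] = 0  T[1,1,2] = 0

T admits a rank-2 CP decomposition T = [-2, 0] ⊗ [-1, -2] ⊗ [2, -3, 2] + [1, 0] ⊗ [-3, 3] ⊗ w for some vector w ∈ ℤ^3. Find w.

Subtract the known terms from T to get the rank-1 residual R = [1, 0] ⊗ [-3, 3] ⊗ w, so R[i,j,k] = a[i]·b[j]·w[k]. Pick indices with nonzero a[0]·b[0] = (1)·(-3) = -3. Only the fibre through (0,0,·) is needed: R[0,0,:] = T[0,0,:] − Σₗ aₗ[0]bₗ[0]cₗ = [7, -3, 7] − (-2)·(-1)·[2, -3, 2] = [3, 3, 3]. Then w[k] = R[0,0,k] / -3 for each k, giving w = [3, 3, 3] / -3 = [-1, -1, -1].

w = [-1, -1, -1]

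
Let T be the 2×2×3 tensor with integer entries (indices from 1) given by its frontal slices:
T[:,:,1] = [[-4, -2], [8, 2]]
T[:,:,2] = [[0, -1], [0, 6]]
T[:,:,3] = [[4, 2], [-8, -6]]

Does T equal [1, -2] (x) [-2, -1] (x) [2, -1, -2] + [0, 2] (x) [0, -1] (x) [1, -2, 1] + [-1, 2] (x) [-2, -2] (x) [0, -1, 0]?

Yes

Reconstruct entrywise from the claimed factors. For example, T[2,2,1] = 2 and Σₗ aₗ[2]bₗ[2]cₗ[1] = (-2)·(-1)·(2) + (2)·(-1)·(1) + (2)·(-2)·(0) = 2; checking all 12 entries, every one matches. The claim holds.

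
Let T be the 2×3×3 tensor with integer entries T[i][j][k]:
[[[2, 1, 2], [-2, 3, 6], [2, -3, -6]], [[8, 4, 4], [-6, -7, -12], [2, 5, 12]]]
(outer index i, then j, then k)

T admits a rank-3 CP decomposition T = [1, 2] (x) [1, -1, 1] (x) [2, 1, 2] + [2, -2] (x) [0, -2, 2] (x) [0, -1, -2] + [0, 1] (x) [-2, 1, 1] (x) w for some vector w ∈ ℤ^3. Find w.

w = [-2, -1, 0]

Subtract the known terms from T to get the rank-1 residual R = [0, 1] (x) [-2, 1, 1] (x) w, so R[i,j,k] = a[i]·b[j]·w[k]. Pick indices with nonzero a[1]·b[0] = (1)·(-2) = -2. Only the fibre through (1,0,·) is needed: R[1,0,:] = T[1,0,:] − Σₗ aₗ[1]bₗ[0]cₗ = [8, 4, 4] − (2)·(1)·[2, 1, 2] − (-2)·(0)·[0, -1, -2] = [4, 2, 0]. Then w[k] = R[1,0,k] / -2 for each k, giving w = [4, 2, 0] / -2 = [-2, -1, 0].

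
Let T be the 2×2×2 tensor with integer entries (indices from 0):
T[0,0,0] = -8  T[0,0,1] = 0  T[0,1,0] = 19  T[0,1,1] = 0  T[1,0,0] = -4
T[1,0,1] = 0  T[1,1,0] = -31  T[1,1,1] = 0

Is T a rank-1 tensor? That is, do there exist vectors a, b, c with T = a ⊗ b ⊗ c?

No

The mode-2 unfolding of T (rows indexed by j, columns by (i,k) = (0,0), (0,1), (1,0), (1,1)) is [[-8, 0, -4, 0], [19, 0, -31, 0]].
There the 2×2 minor on rows j ∈ {0, 1}, columns (i,k) ∈ {(0,0), (1,0)} is det [[-8, -4], [19, -31]] = 324 ≠ 0, so this unfolding has rank ≥ 2; CP rank is at least every unfolding rank, so rank(T) ≥ 2.
In particular rank(T) ≥ 2 > 1, so T is not rank-1.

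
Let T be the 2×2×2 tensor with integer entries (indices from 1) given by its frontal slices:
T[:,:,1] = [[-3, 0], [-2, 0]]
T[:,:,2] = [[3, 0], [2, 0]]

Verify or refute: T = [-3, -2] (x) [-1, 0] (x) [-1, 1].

Yes

Reconstruct entrywise from the claimed factors. For example, T[2,2,2] = 0 and Σₗ aₗ[2]bₗ[2]cₗ[2] = (-2)·(0)·(1) = 0; checking all 8 entries, every one matches. The claim holds.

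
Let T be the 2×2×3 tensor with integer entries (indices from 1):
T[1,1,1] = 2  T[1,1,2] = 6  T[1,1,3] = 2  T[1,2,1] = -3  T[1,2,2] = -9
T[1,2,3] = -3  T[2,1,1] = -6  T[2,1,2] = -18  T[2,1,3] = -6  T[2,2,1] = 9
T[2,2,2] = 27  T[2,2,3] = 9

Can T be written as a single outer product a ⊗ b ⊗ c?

Yes

If T = a ⊗ b ⊗ c then every fibre of T is a multiple of the corresponding factor, so read the factors off the fibres through the nonzero entry T[1,1,1] = 2.
The mode-1 fibre T[:,1,1] = [2, -6] gives a = (1, -3) (primitive direction); the mode-2 fibre T[1,:,1] = [2, -3] gives b = (2, -3); then c[k] = T[1,1,k] / (a[1]·b[1]) = [2, 6, 2] / 2 = (1, 3, 1).
Expanding (1, -3) ⊗ (2, -3) ⊗ (1, 3, 1) reproduces all 12 entries of T, so T = (1, -3) ⊗ (2, -3) ⊗ (1, 3, 1) and rank(T) ≤ 1.
Equivalently every frontal slice T[:,:,k] is c[k] times the rank-1 matrix (1, -3) ⊗ (2, -3). So T has rank 1 (it is nonzero).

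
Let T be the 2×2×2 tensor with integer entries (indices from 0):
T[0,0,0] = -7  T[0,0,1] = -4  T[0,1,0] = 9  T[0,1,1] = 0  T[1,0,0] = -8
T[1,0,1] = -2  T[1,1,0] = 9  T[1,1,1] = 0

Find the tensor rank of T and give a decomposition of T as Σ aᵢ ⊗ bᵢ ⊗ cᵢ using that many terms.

rank(T) = 2

Lower bound: the mode-1 unfolding of T (rows indexed by i, columns by (j,k) = (0,0), (0,1), (1,0), (1,1)) is [[-7, -4, 9, 0], [-8, -2, 9, 0]].
There the 2×2 minor on rows i ∈ {0, 1}, columns (j,k) ∈ {(0,0), (0,1)} is det [[-7, -4], [-8, -2]] = -18 ≠ 0, so this unfolding has rank ≥ 2; CP rank is at least every unfolding rank, so rank(T) ≥ 2. (Unfolding ranks only ever bound the CP rank from below — rank(T) can be strictly larger than all of them — so the matching upper bound has to come from an explicit 2-term decomposition.)
Upper bound — finding two terms. Write S_k = T[:,:,k] for the frontal slices: S₀ = [[-7, 9], [-8, 9]], S₁ = [[-4, 0], [-2, 0]].
If T = a₁ ⊗ b₁ ⊗ c₁ + a₂ ⊗ b₂ ⊗ c₂ then each S_k = c₁[k]·a₁b₁ᵀ + c₂[k]·a₂b₂ᵀ. S₀ and S₁ are linearly independent, so a₁b₁ᵀ and a₂b₂ᵀ must span the same plane of matrices: they are the rank-1 matrices of the form x·S₀ + y·S₁.
det(x·S₀ + y·S₁) is 9·x² − 18·xy = 9·(x − 2·y)(x), vanishing at (x:y) = (2:1) and (0:1).
M₁ = 2·S₀ + S₁ = [[-18, 18], [-18, 18]] = (-18)·[1, 1][1, -1]ᵀ and M₂ = S₁ = [[-4, 0], [-2, 0]] = (-2)·[2, 1][1, 0]ᵀ, so take a₁ = [1, 1], b₁ = [1, -1], a₂ = [2, 1], b₂ = [1, 0].
Each slice is an integer combination of E₁ = a₁b₁ᵀ and E₂ = a₂b₂ᵀ: S₀ = −9·E₁ + E₂, S₁ = −2·E₂; reading off coefficients, c₁ = [-9, 0] and c₂ = [1, -2].
Hence T = [1, 1] ⊗ [1, -1] ⊗ [-9, 0] + [2, 1] ⊗ [1, 0] ⊗ [1, -2], so rank(T) ≤ 2.
These bounds meet, so rank(T) = 2.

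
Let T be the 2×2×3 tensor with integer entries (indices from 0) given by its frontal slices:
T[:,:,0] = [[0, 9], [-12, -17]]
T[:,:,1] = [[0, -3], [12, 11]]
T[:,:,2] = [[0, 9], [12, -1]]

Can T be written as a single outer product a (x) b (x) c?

No

The mode-1 unfolding of T (rows indexed by i, columns by (j,k) = (0,0), (0,1), (0,2), (1,0), (1,1), (1,2)) is [[0, 0, 0, 9, -3, 9], [-12, 12, 12, -17, 11, -1]].
There the 2×2 minor on rows i ∈ {0, 1}, columns (j,k) ∈ {(0,0), (1,0)} is det [[0, 9], [-12, -17]] = 108 ≠ 0, so this unfolding has rank ≥ 2; CP rank is at least every unfolding rank, so rank(T) ≥ 2.
In particular rank(T) ≥ 2 > 1, so T is not rank-1.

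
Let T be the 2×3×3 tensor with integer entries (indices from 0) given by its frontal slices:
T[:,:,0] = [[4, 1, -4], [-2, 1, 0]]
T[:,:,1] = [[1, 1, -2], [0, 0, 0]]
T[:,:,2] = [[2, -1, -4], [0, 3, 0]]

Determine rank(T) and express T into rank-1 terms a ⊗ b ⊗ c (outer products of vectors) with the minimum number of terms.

Lower bound: the mode-2 unfolding of T (rows indexed by j, columns by (i,k) = (0,0), (0,1), (0,2), (1,0), (1,1), (1,2)) is [[4, 1, 2, -2, 0, 0], [1, 1, -1, 1, 0, 3], [-4, -2, -4, 0, 0, 0]].
There the 3×3 minor on rows j ∈ {0, 1, 2}, columns (i,k) ∈ {(0,0), (0,1), (0,2)} is det [[4, 1, 2], [1, 1, -1], [-4, -2, -4]] = -12 ≠ 0, so this unfolding has rank ≥ 3; CP rank is at least every unfolding rank, so rank(T) ≥ 3. (Flattening ranks never certify an upper bound on CP rank; for that we must actually write T with 3 rank-1 terms.)
Upper bound: T is a sum of 3 rank-1 terms, T = [1, -1] ⊗ [1, 1, 0] ⊗ [0, 0, -2] + [1, -1] ⊗ [2, -1, 0] ⊗ [1, 0, 1] + [1, 0] ⊗ [1, 1, -2] ⊗ [2, 1, 2] (written with every a and b primitive with positive leading entry and the scale carried by c; CP decompositions are not unique, and this one is verified by expanding entrywise), so rank(T) ≤ 3.
These bounds meet, so rank(T) = 3.

rank(T) = 3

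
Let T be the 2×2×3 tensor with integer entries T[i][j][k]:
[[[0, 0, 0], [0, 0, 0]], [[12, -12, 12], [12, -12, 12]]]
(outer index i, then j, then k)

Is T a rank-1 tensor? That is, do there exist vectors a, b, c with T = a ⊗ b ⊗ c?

If T = a ⊗ b ⊗ c then every fibre of T is a multiple of the corresponding factor, so read the factors off the fibres through the nonzero entry T[1,0,0] = 12.
The mode-1 fibre T[:,0,0] = [0, 12] gives a = [0, 1] (primitive direction); the mode-2 fibre T[1,:,0] = [12, 12] gives b = [1, 1]; then c[k] = T[1,0,k] / (a[1]·b[0]) = [12, -12, 12] / 1 = [12, -12, 12].
Expanding [0, 1] ⊗ [1, 1] ⊗ [12, -12, 12] reproduces all 12 entries of T, so T = [0, 1] ⊗ [1, 1] ⊗ [12, -12, 12] and rank(T) ≤ 1.
Equivalently every frontal slice T[:,:,k] is c[k] times the rank-1 matrix [0, 1] ⊗ [1, 1]. So T has rank 1 (it is nonzero).

Yes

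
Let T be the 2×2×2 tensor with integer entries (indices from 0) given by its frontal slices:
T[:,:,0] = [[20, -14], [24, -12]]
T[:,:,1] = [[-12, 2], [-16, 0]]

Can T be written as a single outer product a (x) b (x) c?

The mode-3 unfolding of T (rows indexed by k, columns by (i,j) = (0,0), (0,1), (1,0), (1,1)) is [[20, -14, 24, -12], [-12, 2, -16, 0]].
There the 2×2 minor on rows k ∈ {0, 1}, columns (i,j) ∈ {(0,0), (0,1)} is det [[20, -14], [-12, 2]] = -128 ≠ 0, so this unfolding has rank ≥ 2; CP rank is at least every unfolding rank, so rank(T) ≥ 2.
In particular rank(T) ≥ 2 > 1, so T is not rank-1.

No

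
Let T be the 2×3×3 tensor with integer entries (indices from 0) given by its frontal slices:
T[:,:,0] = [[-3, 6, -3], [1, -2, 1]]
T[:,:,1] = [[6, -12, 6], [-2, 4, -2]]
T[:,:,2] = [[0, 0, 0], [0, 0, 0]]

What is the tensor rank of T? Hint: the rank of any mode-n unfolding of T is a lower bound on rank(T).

1

Lower bound: T ≠ 0 (e.g. T[0,0,0] = -3), so rank(T) ≥ 1.
Upper bound: if T = a ⊗ b ⊗ c then every fibre of T is a multiple of the corresponding factor, so read the factors off the fibres through the nonzero entry T[0,0,0] = -3.
The mode-1 fibre T[:,0,0] = [-3, 1] gives a = [3, -1] (primitive direction); the mode-2 fibre T[0,:,0] = [-3, 6, -3] gives b = [1, -2, 1]; then c[k] = T[0,0,k] / (a[0]·b[0]) = [-3, 6, 0] / 3 = [-1, 2, 0].
Expanding [3, -1] ⊗ [1, -2, 1] ⊗ [-1, 2, 0] reproduces all 18 entries of T, so T = [3, -1] ⊗ [1, -2, 1] ⊗ [-1, 2, 0] and rank(T) ≤ 1.
These bounds meet, so rank(T) = 1.
Check entry T[0,1,1] = -12: (3)·(-2)·(2) = -12.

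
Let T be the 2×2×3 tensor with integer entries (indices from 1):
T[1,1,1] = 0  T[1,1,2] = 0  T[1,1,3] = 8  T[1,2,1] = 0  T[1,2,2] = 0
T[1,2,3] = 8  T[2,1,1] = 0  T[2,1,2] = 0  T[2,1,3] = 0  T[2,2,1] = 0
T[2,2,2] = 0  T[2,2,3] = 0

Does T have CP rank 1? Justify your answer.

If T = a ⊗ b ⊗ c then every fibre of T is a multiple of the corresponding factor, so read the factors off the fibres through the nonzero entry T[1,1,3] = 8.
The mode-1 fibre T[:,1,3] = [8, 0] gives a = [1, 0] (primitive direction); the mode-2 fibre T[1,:,3] = [8, 8] gives b = [1, 1]; then c[k] = T[1,1,k] / (a[1]·b[1]) = [0, 0, 8] / 1 = [0, 0, 8].
Expanding [1, 0] ⊗ [1, 1] ⊗ [0, 0, 8] reproduces all 12 entries of T, so T = [1, 0] ⊗ [1, 1] ⊗ [0, 0, 8] and rank(T) ≤ 1.
Equivalently every frontal slice T[:,:,k] is c[k] times the rank-1 matrix [1, 0] ⊗ [1, 1]. So T has rank 1 (it is nonzero).

Yes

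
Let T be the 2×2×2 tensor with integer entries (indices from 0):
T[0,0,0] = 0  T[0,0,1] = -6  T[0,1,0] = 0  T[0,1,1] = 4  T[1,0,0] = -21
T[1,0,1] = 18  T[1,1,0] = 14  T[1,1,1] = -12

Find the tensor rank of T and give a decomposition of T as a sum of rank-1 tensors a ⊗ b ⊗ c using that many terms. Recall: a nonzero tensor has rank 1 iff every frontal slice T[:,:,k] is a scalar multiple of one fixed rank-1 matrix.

Lower bound: the mode-3 unfolding of T (rows indexed by k, columns by (i,j) = (0,0), (0,1), (1,0), (1,1)) is [[0, 0, -21, 14], [-6, 4, 18, -12]].
There the 2×2 minor on rows k ∈ {0, 1}, columns (i,j) ∈ {(0,0), (1,0)} is det [[0, -21], [-6, 18]] = -126 ≠ 0, so this unfolding has rank ≥ 2; CP rank is at least every unfolding rank, so rank(T) ≥ 2. (Unfolding ranks only ever bound the CP rank from below — rank(T) can be strictly larger than all of them — so the matching upper bound has to come from an explicit 2-term decomposition.)
Upper bound — finding two terms. Every mode-2 slice of T is a multiple of one matrix: T[:,j,:] = b[j]·M with b = (3, -2) and M = [[0, -2], [-7, 6]] (rows indexed by i, columns by k). So it suffices to write M as a sum of two rank-1 matrices.
Splitting M by its rows (i = 0, 1), M = (1, 0)(0, -2)ᵀ + (0, 1)(-7, 6)ᵀ.
Hence T = (1, 0) ⊗ (3, -2) ⊗ (0, -2) + (0, 1) ⊗ (3, -2) ⊗ (-7, 6), so rank(T) ≤ 2.
These bounds meet, so rank(T) = 2.

rank(T) = 2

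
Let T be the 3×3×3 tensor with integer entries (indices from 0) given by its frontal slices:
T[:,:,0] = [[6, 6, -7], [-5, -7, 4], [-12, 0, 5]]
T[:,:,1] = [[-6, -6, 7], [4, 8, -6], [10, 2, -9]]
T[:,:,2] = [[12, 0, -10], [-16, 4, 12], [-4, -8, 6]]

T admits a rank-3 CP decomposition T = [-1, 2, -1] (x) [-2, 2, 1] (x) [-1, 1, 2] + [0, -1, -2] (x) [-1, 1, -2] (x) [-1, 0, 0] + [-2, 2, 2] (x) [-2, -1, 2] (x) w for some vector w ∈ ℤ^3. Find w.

w = [2, -2, 2]

Subtract the known terms from T to get the rank-1 residual R = [-2, 2, 2] (x) [-2, -1, 2] (x) w, so R[i,j,k] = a[i]·b[j]·w[k]. Pick indices with nonzero a[0]·b[0] = (-2)·(-2) = 4. Only the fibre through (0,0,·) is needed: R[0,0,:] = T[0,0,:] − Σₗ aₗ[0]bₗ[0]cₗ = [6, -6, 12] − (-1)·(-2)·[-1, 1, 2] − (0)·(-1)·[-1, 0, 0] = [8, -8, 8]. Then w[k] = R[0,0,k] / 4 for each k, giving w = [8, -8, 8] / 4 = [2, -2, 2].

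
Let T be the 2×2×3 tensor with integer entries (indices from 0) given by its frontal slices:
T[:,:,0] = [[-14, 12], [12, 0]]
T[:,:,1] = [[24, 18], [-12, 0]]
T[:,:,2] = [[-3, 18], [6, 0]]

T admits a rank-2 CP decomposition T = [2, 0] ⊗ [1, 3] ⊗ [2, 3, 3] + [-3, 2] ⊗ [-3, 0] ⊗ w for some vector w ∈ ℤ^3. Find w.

w = [-2, 2, -1]

Subtract the known terms from T to get the rank-1 residual R = [-3, 2] ⊗ [-3, 0] ⊗ w, so R[i,j,k] = a[i]·b[j]·w[k]. Pick indices with nonzero a[0]·b[0] = (-3)·(-3) = 9. Only the fibre through (0,0,·) is needed: R[0,0,:] = T[0,0,:] − Σₗ aₗ[0]bₗ[0]cₗ = [-14, 24, -3] − (2)·(1)·[2, 3, 3] = [-18, 18, -9]. Then w[k] = R[0,0,k] / 9 for each k, giving w = [-18, 18, -9] / 9 = [-2, 2, -1].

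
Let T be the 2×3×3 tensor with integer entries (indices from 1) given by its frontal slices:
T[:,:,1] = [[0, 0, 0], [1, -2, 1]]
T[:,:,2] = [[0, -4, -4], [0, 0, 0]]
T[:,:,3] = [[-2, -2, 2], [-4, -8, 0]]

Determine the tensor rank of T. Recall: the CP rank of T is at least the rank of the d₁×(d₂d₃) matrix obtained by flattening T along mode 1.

Lower bound: the mode-3 unfolding of T (rows indexed by k, columns by (i,j) = (1,1), (1,2), (1,3), (2,1), (2,2), (2,3)) is [[0, 0, 0, 1, -2, 1], [0, -4, -4, 0, 0, 0], [-2, -2, 2, -4, -8, 0]].
There the 3×3 minor on rows k ∈ {1, 2, 3}, columns (i,j) ∈ {(1,1), (1,2), (2,1)} is det [[0, 0, 1], [0, -4, 0], [-2, -2, -4]] = -8 ≠ 0, so this unfolding has rank ≥ 3; CP rank is at least every unfolding rank, so rank(T) ≥ 3. (This is only a lower bound: in general the CP rank may exceed every unfolding rank, so we still need to exhibit 3 rank-1 terms summing to T.)
Upper bound: T is a sum of 3 rank-1 terms, T = (0, 1) ⊗ (1, -2, 1) ⊗ (1, 0, 0) + (1, 0) ⊗ (0, 1, 1) ⊗ (0, -4, 2) + (1, 2) ⊗ (1, 2, 0) ⊗ (0, 0, -2) (one valid choice — decompositions are not unique — normalised so each a, b is primitive with positive first nonzero entry; check it by expanding all entries), so rank(T) ≤ 3.
These bounds meet, so rank(T) = 3.
Check entry T[2,1,1] = 1: (1)·(1)·(1) + (0)·(0)·(0) + (2)·(1)·(0) = 1.

3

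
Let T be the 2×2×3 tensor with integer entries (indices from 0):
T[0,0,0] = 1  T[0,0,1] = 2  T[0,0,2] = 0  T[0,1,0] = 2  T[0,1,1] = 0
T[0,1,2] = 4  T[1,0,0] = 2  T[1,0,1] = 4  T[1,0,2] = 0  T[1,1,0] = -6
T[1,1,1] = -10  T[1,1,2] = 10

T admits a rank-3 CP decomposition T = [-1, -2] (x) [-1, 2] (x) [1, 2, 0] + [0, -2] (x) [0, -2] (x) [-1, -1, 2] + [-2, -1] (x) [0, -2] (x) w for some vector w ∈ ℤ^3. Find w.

Subtract the known terms from T to get the rank-1 residual R = [-2, -1] (x) [0, -2] (x) w, so R[i,j,k] = a[i]·b[j]·w[k]. Pick indices with nonzero a[0]·b[1] = (-2)·(-2) = 4. Only the fibre through (0,1,·) is needed: R[0,1,:] = T[0,1,:] − Σₗ aₗ[0]bₗ[1]cₗ = [2, 0, 4] − (-1)·(2)·[1, 2, 0] − (0)·(-2)·[-1, -1, 2] = [4, 4, 4]. Then w[k] = R[0,1,k] / 4 for each k, giving w = [4, 4, 4] / 4 = [1, 1, 1].

w = [1, 1, 1]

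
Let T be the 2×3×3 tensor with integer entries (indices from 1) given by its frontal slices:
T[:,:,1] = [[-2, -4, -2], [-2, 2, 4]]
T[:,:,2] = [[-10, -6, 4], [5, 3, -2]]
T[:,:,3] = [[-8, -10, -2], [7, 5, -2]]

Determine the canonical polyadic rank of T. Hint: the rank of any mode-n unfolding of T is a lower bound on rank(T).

Lower bound: in the mode-3 unfolding of T (rows indexed by k, columns by (i,j)) the 3×3 minor on rows k ∈ {1, 2, 3}, columns (i,j) ∈ {(1,1), (1,2), (2,1)} is det [[-2, -4, -2], [-10, -6, 5], [-8, -10, 7]] = -240 ≠ 0, so that unfolding has rank ≥ 3 and hence rank(T) ≥ 3 (CP rank is at least every unfolding rank, though it can be larger).
Upper bound: T is a sum of 3 rank-1 terms, T = [1, -2] ⊗ [1, 0, -1] ⊗ [2, 0, -2] + [2, -1] ⊗ [1, -1, -2] ⊗ [0, -1, 1] + [2, -1] ⊗ [1, 1, 0] ⊗ [-2, -4, -4] (written with every a and b primitive with positive leading entry and the scale carried by c; CP decompositions are not unique, and this one is verified by expanding entrywise), so rank(T) ≤ 3.
These bounds meet, so rank(T) = 3.

3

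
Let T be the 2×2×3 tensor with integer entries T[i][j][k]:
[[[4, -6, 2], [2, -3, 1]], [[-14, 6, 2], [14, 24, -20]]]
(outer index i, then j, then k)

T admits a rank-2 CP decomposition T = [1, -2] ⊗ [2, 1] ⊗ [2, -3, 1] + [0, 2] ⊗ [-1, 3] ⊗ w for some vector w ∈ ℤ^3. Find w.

Subtract the known terms from T to get the rank-1 residual R = [0, 2] ⊗ [-1, 3] ⊗ w, so R[i,j,k] = a[i]·b[j]·w[k]. Pick indices with nonzero a[1]·b[0] = (2)·(-1) = -2. Only the fibre through (1,0,·) is needed: R[1,0,:] = T[1,0,:] − Σₗ aₗ[1]bₗ[0]cₗ = [-14, 6, 2] − (-2)·(2)·[2, -3, 1] = [-6, -6, 6]. Then w[k] = R[1,0,k] / -2 for each k, giving w = [-6, -6, 6] / -2 = [3, 3, -3].

w = [3, 3, -3]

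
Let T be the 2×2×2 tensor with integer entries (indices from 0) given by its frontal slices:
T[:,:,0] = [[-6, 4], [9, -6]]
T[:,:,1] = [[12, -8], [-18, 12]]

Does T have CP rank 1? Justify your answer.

If T = a ⊗ b ⊗ c then every fibre of T is a multiple of the corresponding factor, so read the factors off the fibres through the nonzero entry T[0,0,0] = -6.
The mode-1 fibre T[:,0,0] = [-6, 9] gives a = [2, -3] (primitive direction); the mode-2 fibre T[0,:,0] = [-6, 4] gives b = [3, -2]; then c[k] = T[0,0,k] / (a[0]·b[0]) = [-6, 12] / 6 = [-1, 2].
Expanding [2, -3] ⊗ [3, -2] ⊗ [-1, 2] reproduces all 8 entries of T, so T = [2, -3] ⊗ [3, -2] ⊗ [-1, 2] and rank(T) ≤ 1.
Equivalently every frontal slice T[:,:,k] is c[k] times the rank-1 matrix [2, -3] ⊗ [3, -2]. So T has rank 1 (it is nonzero).

Yes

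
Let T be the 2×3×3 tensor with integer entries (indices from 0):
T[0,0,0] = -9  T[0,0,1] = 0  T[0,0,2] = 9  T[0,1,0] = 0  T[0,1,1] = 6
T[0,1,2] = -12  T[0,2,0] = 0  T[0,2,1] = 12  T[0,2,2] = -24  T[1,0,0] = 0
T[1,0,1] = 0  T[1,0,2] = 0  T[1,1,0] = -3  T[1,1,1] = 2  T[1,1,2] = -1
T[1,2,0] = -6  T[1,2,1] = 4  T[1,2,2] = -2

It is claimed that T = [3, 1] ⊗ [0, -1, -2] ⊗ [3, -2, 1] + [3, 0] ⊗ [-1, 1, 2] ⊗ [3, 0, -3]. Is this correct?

Yes

Reconstruct entrywise from the claimed factors. For example, T[1,0,0] = 0 and Σₗ aₗ[1]bₗ[0]cₗ[0] = (1)·(0)·(3) + (0)·(-1)·(3) = 0; checking all 18 entries, every one matches. The claim holds.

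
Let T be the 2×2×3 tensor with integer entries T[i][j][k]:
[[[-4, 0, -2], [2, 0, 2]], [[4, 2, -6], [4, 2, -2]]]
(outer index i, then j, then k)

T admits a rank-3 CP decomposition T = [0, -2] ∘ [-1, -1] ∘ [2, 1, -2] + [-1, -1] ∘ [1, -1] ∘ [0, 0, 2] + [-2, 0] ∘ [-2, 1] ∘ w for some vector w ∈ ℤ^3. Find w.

w = [-1, 0, 0]

Subtract the known terms from T to get the rank-1 residual R = [-2, 0] ∘ [-2, 1] ∘ w, so R[i,j,k] = a[i]·b[j]·w[k]. Pick indices with nonzero a[0]·b[0] = (-2)·(-2) = 4. Only the fibre through (0,0,·) is needed: R[0,0,:] = T[0,0,:] − Σₗ aₗ[0]bₗ[0]cₗ = [-4, 0, -2] − (0)·(-1)·[2, 1, -2] − (-1)·(1)·[0, 0, 2] = [-4, 0, 0]. Then w[k] = R[0,0,k] / 4 for each k, giving w = [-4, 0, 0] / 4 = [-1, 0, 0].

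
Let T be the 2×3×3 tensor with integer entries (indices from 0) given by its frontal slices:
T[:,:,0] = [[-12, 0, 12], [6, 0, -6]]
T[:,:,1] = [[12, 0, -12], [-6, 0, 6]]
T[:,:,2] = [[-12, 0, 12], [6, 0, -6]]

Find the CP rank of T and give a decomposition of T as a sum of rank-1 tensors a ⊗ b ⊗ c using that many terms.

Lower bound: T ≠ 0 (e.g. T[0,0,0] = -12), so rank(T) ≥ 1.
Upper bound: the mode-1 fibre T[:,0,0] = [-12, 6] gives a = (2, -1) (primitive direction); the mode-2 fibre T[0,:,0] = [-12, 0, 12] gives b = (1, 0, -1); then c[k] = T[0,0,k] / (a[0]·b[0]) = [-12, 12, -12] / 2 = (-6, 6, -6).
Expanding (2, -1) ⊗ (1, 0, -1) ⊗ (-6, 6, -6) reproduces all 18 entries of T, so T = (2, -1) ⊗ (1, 0, -1) ⊗ (-6, 6, -6) and rank(T) ≤ 1.
These bounds meet, so rank(T) = 1.

rank(T) = 1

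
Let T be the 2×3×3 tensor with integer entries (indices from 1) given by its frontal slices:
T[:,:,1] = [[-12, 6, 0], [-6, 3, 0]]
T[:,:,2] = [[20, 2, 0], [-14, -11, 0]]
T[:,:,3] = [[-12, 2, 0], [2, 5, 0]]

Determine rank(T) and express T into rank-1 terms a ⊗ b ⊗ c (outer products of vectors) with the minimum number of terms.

rank(T) = 2

Lower bound: the mode-3 unfolding of T (rows indexed by k, columns by (i,j) = (1,1), (1,2), (1,3), (2,1), (2,2), (2,3)) is [[-12, 6, 0, -6, 3, 0], [20, 2, 0, -14, -11, 0], [-12, 2, 0, 2, 5, 0]].
There the 2×2 minor on rows k ∈ {1, 2}, columns (i,j) ∈ {(1,1), (1,2)} is det [[-12, 6], [20, 2]] = -144 ≠ 0, so this unfolding has rank ≥ 2; CP rank is at least every unfolding rank, so rank(T) ≥ 2. (Flattening ranks never certify an upper bound on CP rank; for that we must actually write T with 2 rank-1 terms.)
Upper bound — finding two terms. Write S_k = T[:,:,k] for the frontal slices: S₁ = [[-12, 6, 0], [-6, 3, 0]], S₂ = [[20, 2, 0], [-14, -11, 0]], S₃ = [[-12, 2, 0], [2, 5, 0]].
If T = a₁ ⊗ b₁ ⊗ c₁ + a₂ ⊗ b₂ ⊗ c₂ then each S_k = c₁[k]·a₁b₁ᵀ + c₂[k]·a₂b₂ᵀ. S₁ and S₂ are linearly independent, so a₁b₁ᵀ and a₂b₂ᵀ must span the same plane of matrices: they are the rank-1 matrices of the form x·S₁ + y·S₂.
The 2×2 minor of x·S₁ + y·S₂ on rows {1,2}, columns {1,2} is 288·xy − 192·y² = 96·(3·x − 2·y)(y), vanishing at (x:y) = (2:3) and (1:0).
M₁ = 2·S₁ + 3·S₂ = [[36, 18, 0], [-54, -27, 0]] = 9·[2, -3][2, 1, 0]ᵀ and M₂ = S₁ = [[-12, 6, 0], [-6, 3, 0]] = (-3)·[2, 1][2, -1, 0]ᵀ, so take a₁ = [2, -3], b₁ = [2, 1, 0], a₂ = [2, 1], b₂ = [2, -1, 0].
Each slice is an integer combination of E₁ = a₁b₁ᵀ and E₂ = a₂b₂ᵀ: S₁ = −3·E₂, S₂ = 3·E₁ + 2·E₂, S₃ = −E₁ − 2·E₂; reading off coefficients, c₁ = [0, 3, -1] and c₂ = [-3, 2, -2].
Hence T = [2, -3] ⊗ [2, 1, 0] ⊗ [0, 3, -1] + [2, 1] ⊗ [2, -1, 0] ⊗ [-3, 2, -2], so rank(T) ≤ 2.
These bounds meet, so rank(T) = 2.
Check entry T[1,1,1] = -12: (2)·(2)·(0) + (2)·(2)·(-3) = -12.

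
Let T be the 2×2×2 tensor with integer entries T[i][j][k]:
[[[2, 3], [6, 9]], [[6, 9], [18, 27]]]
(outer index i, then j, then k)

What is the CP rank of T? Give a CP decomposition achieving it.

rank(T) = 1

Lower bound: T ≠ 0 (e.g. T[0,0,0] = 2), so rank(T) ≥ 1.
Upper bound: if T = a (x) b (x) c then every fibre of T is a multiple of the corresponding factor, so read the factors off the fibres through the nonzero entry T[0,0,0] = 2.
The mode-1 fibre T[:,0,0] = [2, 6] gives a = [1, 3] (primitive direction); the mode-2 fibre T[0,:,0] = [2, 6] gives b = [1, 3]; then c[k] = T[0,0,k] / (a[0]·b[0]) = [2, 3] / 1 = [2, 3].
Expanding [1, 3] (x) [1, 3] (x) [2, 3] reproduces all 8 entries of T, so T = [1, 3] (x) [1, 3] (x) [2, 3] and rank(T) ≤ 1.
These bounds meet, so rank(T) = 1.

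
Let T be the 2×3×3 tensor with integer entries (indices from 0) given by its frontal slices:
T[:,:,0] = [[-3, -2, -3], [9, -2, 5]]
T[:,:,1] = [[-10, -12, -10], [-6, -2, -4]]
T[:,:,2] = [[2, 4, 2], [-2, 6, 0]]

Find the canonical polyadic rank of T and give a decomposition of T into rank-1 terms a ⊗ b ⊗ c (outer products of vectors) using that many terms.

Lower bound: the mode-2 unfolding of T (rows indexed by j, columns by (i,k) = (0,0), (0,1), (0,2), (1,0), (1,1), (1,2)) is [[-3, -10, 2, 9, -6, -2], [-2, -12, 4, -2, -2, 6], [-3, -10, 2, 5, -4, 0]].
There the 3×3 minor on rows j ∈ {0, 1, 2}, columns (i,k) ∈ {(0,0), (0,1), (1,0)} is det [[-3, -10, 9], [-2, -12, -2], [-3, -10, 5]] = -64 ≠ 0, so this unfolding has rank ≥ 3; CP rank is at least every unfolding rank, so rank(T) ≥ 3. (This is only a lower bound: in general the CP rank may exceed every unfolding rank, so we still need to exhibit 3 rank-1 terms summing to T.)
Upper bound: T is a sum of 3 rank-1 terms, T = (0, 1) ⊗ (2, -1, 1) ⊗ (4, -2, -2) + (1, 0) ⊗ (1, 1, 1) ⊗ (-4, -8, 0) + (1, 1) ⊗ (1, 2, 1) ⊗ (1, -2, 2) (written with every a and b primitive with positive leading entry and the scale carried by c; CP decompositions are not unique, and this one is verified by expanding entrywise), so rank(T) ≤ 3.
These bounds meet, so rank(T) = 3.

rank(T) = 3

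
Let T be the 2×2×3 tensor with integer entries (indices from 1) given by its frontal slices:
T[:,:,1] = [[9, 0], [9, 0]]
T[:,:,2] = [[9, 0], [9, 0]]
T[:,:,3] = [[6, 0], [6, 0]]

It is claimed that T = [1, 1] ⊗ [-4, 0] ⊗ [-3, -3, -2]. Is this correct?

No

Reconstruct entry (1,1,1) from the claimed factors: Σₗ aₗ[1]bₗ[1]cₗ[1] = (1)·(-4)·(-3) = 12, but T[1,1,1] = 9. The claim is false.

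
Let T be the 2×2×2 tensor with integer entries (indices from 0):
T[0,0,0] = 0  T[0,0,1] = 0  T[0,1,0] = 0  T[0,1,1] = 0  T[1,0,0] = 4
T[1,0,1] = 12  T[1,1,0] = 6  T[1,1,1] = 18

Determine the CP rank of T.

1

Lower bound: T ≠ 0 (e.g. T[1,0,0] = 4), so rank(T) ≥ 1.
Upper bound: if T = a (x) b (x) c then every fibre of T is a multiple of the corresponding factor, so read the factors off the fibres through the nonzero entry T[1,0,0] = 4.
The mode-1 fibre T[:,0,0] = [0, 4] gives a = (0, 1) (primitive direction); the mode-2 fibre T[1,:,0] = [4, 6] gives b = (2, 3); then c[k] = T[1,0,k] / (a[1]·b[0]) = [4, 12] / 2 = (2, 6).
Expanding (0, 1) (x) (2, 3) (x) (2, 6) reproduces all 8 entries of T, so T = (0, 1) (x) (2, 3) (x) (2, 6) and rank(T) ≤ 1.
These bounds meet, so rank(T) = 1.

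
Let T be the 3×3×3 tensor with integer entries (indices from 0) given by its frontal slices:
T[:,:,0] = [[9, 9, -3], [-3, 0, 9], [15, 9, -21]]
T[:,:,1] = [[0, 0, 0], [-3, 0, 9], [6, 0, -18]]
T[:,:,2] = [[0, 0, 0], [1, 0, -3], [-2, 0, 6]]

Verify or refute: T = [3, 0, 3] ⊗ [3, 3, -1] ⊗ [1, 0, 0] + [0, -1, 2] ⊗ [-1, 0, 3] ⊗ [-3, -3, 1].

Reconstruct entrywise from the claimed factors. For example, T[1,0,0] = -3 and Σₗ aₗ[1]bₗ[0]cₗ[0] = (0)·(3)·(1) + (-1)·(-1)·(-3) = -3; checking all 27 entries, every one matches. The claim holds.

Yes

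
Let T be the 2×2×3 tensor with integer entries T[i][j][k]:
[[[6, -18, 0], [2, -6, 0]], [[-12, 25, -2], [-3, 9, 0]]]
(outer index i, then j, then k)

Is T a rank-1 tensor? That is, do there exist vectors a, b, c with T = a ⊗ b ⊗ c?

No

The mode-2 unfolding of T (rows indexed by j, columns by (i,k) = (0,0), (0,1), (0,2), (1,0), (1,1), (1,2)) is [[6, -18, 0, -12, 25, -2], [2, -6, 0, -3, 9, 0]].
There the 2×2 minor on rows j ∈ {0, 1}, columns (i,k) ∈ {(0,0), (1,0)} is det [[6, -12], [2, -3]] = 6 ≠ 0, so this unfolding has rank ≥ 2; CP rank is at least every unfolding rank, so rank(T) ≥ 2.
In particular rank(T) ≥ 2 > 1, so T is not rank-1.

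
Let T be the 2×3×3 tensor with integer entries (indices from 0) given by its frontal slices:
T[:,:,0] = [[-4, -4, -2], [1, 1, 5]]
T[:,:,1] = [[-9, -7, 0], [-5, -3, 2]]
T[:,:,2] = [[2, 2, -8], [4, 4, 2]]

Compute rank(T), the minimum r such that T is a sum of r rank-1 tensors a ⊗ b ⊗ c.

Lower bound: the mode-2 unfolding of T (rows indexed by j, columns by (i,k) = (0,0), (0,1), (0,2), (1,0), (1,1), (1,2)) is [[-4, -9, 2, 1, -5, 4], [-4, -7, 2, 1, -3, 4], [-2, 0, -8, 5, 2, 2]].
There the 3×3 minor on rows j ∈ {0, 1, 2}, columns (i,k) ∈ {(0,0), (0,1), (0,2)} is det [[-4, -9, 2], [-4, -7, 2], [-2, 0, -8]] = 72 ≠ 0, so this unfolding has rank ≥ 3; CP rank is at least every unfolding rank, so rank(T) ≥ 3. (Flattening ranks never certify an upper bound on CP rank; for that we must actually write T with 3 rank-1 terms.)
Upper bound: T is a sum of 3 rank-1 terms, T = (1, -1) ⊗ (1, 1, 2) ⊗ (-2, -1, -2) + (1, 1) ⊗ (2, 1, 1) ⊗ (0, -2, 0) + (2, 1) ⊗ (1, 1, -1) ⊗ (-1, -2, 2) (written with every a and b primitive with positive leading entry and the scale carried by c; CP decompositions are not unique, and this one is verified by expanding entrywise), so rank(T) ≤ 3.
These bounds meet, so rank(T) = 3.

3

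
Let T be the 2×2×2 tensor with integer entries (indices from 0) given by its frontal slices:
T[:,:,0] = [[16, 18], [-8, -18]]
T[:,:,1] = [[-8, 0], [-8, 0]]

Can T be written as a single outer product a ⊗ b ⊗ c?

The mode-3 unfolding of T (rows indexed by k, columns by (i,j) = (0,0), (0,1), (1,0), (1,1)) is [[16, 18, -8, -18], [-8, 0, -8, 0]].
There the 2×2 minor on rows k ∈ {0, 1}, columns (i,j) ∈ {(0,0), (0,1)} is det [[16, 18], [-8, 0]] = 144 ≠ 0, so this unfolding has rank ≥ 2; CP rank is at least every unfolding rank, so rank(T) ≥ 2.
In particular rank(T) ≥ 2 > 1, so T is not rank-1.

No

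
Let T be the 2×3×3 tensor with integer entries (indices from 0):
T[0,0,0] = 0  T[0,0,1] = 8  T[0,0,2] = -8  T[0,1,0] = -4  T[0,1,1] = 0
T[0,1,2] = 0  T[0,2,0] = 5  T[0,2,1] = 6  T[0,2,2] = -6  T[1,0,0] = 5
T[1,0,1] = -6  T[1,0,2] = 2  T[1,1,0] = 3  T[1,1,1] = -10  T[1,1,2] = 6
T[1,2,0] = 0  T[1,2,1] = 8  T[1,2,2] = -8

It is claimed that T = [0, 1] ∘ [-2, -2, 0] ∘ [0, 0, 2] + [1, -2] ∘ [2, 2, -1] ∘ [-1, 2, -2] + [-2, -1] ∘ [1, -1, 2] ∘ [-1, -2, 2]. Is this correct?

Reconstruct entrywise from the claimed factors. For example, T[1,2,1] = 8 and Σₗ aₗ[1]bₗ[2]cₗ[1] = (1)·(0)·(0) + (-2)·(-1)·(2) + (-1)·(2)·(-2) = 8; checking all 18 entries, every one matches. The claim holds.

Yes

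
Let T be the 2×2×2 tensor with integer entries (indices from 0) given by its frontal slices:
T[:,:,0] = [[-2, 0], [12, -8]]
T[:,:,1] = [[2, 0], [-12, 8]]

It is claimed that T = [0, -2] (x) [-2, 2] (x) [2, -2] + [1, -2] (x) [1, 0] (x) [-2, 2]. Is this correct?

Yes

Reconstruct entrywise from the claimed factors. For example, T[0,1,0] = 0 and Σₗ aₗ[0]bₗ[1]cₗ[0] = (0)·(2)·(2) + (1)·(0)·(-2) = 0; checking all 8 entries, every one matches. The claim holds.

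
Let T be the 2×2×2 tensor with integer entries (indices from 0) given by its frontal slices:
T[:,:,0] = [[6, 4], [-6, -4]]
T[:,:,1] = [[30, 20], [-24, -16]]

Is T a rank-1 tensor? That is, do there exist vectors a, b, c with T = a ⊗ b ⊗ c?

No

The mode-3 unfolding of T (rows indexed by k, columns by (i,j) = (0,0), (0,1), (1,0), (1,1)) is [[6, 4, -6, -4], [30, 20, -24, -16]].
There the 2×2 minor on rows k ∈ {0, 1}, columns (i,j) ∈ {(0,0), (1,0)} is det [[6, -6], [30, -24]] = 36 ≠ 0, so this unfolding has rank ≥ 2; CP rank is at least every unfolding rank, so rank(T) ≥ 2.
In particular rank(T) ≥ 2 > 1, so T is not rank-1.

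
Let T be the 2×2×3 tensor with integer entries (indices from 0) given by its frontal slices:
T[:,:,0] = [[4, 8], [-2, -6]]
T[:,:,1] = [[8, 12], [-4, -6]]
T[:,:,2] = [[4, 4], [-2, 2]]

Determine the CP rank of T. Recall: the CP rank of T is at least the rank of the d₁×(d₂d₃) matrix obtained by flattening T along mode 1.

Lower bound: the mode-3 unfolding of T (rows indexed by k, columns by (i,j) = (0,0), (0,1), (1,0), (1,1)) is [[4, 8, -2, -6], [8, 12, -4, -6], [4, 4, -2, 2]].
There the 3×3 minor on rows k ∈ {0, 1, 2}, columns (i,j) ∈ {(0,0), (0,1), (1,1)} is det [[4, 8, -6], [8, 12, -6], [4, 4, 2]] = -32 ≠ 0, so this unfolding has rank ≥ 3; CP rank is at least every unfolding rank, so rank(T) ≥ 3. (Flattening ranks never certify an upper bound on CP rank; for that we must actually write T with 3 rank-1 terms.)
Upper bound: T is a sum of 3 rank-1 terms, T = (0, 1) (x) (0, 1) (x) (0, 2, 4) + (1, -1) (x) (0, 1) (x) (4, 4, 0) + (2, -1) (x) (1, 1) (x) (2, 4, 2) (written with every a and b primitive with positive leading entry and the scale carried by c; CP decompositions are not unique, and this one is verified by expanding entrywise), so rank(T) ≤ 3.
These bounds meet, so rank(T) = 3.

3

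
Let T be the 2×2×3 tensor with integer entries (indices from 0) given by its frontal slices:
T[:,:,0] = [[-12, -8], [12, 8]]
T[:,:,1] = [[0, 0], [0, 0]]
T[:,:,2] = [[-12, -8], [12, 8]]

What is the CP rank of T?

Lower bound: T ≠ 0 (e.g. T[0,0,0] = -12), so rank(T) ≥ 1.
Upper bound: the mode-1 fibre T[:,0,0] = [-12, 12] gives a = [1, -1] (primitive direction); the mode-2 fibre T[0,:,0] = [-12, -8] gives b = [3, 2]; then c[k] = T[0,0,k] / (a[0]·b[0]) = [-12, 0, -12] / 3 = [-4, 0, -4].
Expanding [1, -1] ⊗ [3, 2] ⊗ [-4, 0, -4] reproduces all 12 entries of T, so T = [1, -1] ⊗ [3, 2] ⊗ [-4, 0, -4] and rank(T) ≤ 1.
These bounds meet, so rank(T) = 1.

1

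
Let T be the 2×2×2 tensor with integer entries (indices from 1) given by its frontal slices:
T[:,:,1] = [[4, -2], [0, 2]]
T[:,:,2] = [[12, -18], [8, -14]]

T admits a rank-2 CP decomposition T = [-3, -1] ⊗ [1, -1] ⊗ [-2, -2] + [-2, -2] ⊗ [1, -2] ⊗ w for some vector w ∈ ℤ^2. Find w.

Subtract the known terms from T to get the rank-1 residual R = [-2, -2] ⊗ [1, -2] ⊗ w, so R[i,j,k] = a[i]·b[j]·w[k]. Pick indices with nonzero a[1]·b[1] = (-2)·(1) = -2. Only the fibre through (1,1,·) is needed: R[1,1,:] = T[1,1,:] − Σₗ aₗ[1]bₗ[1]cₗ = [4, 12] − (-3)·(1)·[-2, -2] = [-2, 6]. Then w[k] = R[1,1,k] / -2 for each k, giving w = [-2, 6] / -2 = [1, -3].

w = [1, -3]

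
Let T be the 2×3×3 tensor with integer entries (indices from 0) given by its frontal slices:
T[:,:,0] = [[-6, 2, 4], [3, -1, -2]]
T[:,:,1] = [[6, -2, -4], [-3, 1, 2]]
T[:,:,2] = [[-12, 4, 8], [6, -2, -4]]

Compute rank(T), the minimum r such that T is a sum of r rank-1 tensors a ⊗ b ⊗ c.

Lower bound: T ≠ 0 (e.g. T[0,0,0] = -6), so rank(T) ≥ 1.
Upper bound: if T = a ⊗ b ⊗ c then every fibre of T is a multiple of the corresponding factor, so read the factors off the fibres through the nonzero entry T[0,0,0] = -6.
The mode-1 fibre T[:,0,0] = [-6, 3] gives a = [2, -1] (primitive direction); the mode-2 fibre T[0,:,0] = [-6, 2, 4] gives b = [3, -1, -2]; then c[k] = T[0,0,k] / (a[0]·b[0]) = [-6, 6, -12] / 6 = [-1, 1, -2].
Expanding [2, -1] ⊗ [3, -1, -2] ⊗ [-1, 1, -2] reproduces all 18 entries of T, so T = [2, -1] ⊗ [3, -1, -2] ⊗ [-1, 1, -2] and rank(T) ≤ 1.
These bounds meet, so rank(T) = 1.
Check entry T[0,2,0] = 4: (2)·(-2)·(-1) = 4.

1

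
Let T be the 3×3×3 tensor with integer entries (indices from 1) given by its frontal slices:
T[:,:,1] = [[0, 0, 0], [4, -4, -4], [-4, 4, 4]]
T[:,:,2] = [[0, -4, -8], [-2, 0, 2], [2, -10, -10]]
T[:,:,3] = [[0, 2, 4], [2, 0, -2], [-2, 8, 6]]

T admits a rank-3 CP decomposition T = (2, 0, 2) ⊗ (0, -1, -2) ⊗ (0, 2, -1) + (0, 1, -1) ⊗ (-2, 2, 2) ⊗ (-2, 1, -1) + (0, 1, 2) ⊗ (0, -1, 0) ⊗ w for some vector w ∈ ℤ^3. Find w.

Subtract the known terms from T to get the rank-1 residual R = (0, 1, 2) ⊗ (0, -1, 0) ⊗ w, so R[i,j,k] = a[i]·b[j]·w[k]. Pick indices with nonzero a[2]·b[2] = (1)·(-1) = -1. Only the fibre through (2,2,·) is needed: R[2,2,:] = T[2,2,:] − Σₗ aₗ[2]bₗ[2]cₗ = [-4, 0, 0] − (0)·(-1)·(0, 2, -1) − (1)·(2)·(-2, 1, -1) = [0, -2, 2]. Then w[k] = R[2,2,k] / -1 for each k, giving w = [0, -2, 2] / -1 = (0, 2, -2).

w = (0, 2, -2)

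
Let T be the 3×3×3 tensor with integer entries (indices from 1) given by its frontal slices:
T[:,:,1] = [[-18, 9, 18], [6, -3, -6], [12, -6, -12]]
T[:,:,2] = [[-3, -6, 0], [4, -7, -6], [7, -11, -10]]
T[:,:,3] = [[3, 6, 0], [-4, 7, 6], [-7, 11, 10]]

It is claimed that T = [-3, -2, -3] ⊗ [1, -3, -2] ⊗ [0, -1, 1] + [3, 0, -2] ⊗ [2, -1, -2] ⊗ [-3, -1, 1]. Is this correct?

No

Reconstruct entry (2,1,1) from the claimed factors: Σₗ aₗ[2]bₗ[1]cₗ[1] = (-2)·(1)·(0) + (0)·(2)·(-3) = 0, but T[2,1,1] = 6. The claim is false.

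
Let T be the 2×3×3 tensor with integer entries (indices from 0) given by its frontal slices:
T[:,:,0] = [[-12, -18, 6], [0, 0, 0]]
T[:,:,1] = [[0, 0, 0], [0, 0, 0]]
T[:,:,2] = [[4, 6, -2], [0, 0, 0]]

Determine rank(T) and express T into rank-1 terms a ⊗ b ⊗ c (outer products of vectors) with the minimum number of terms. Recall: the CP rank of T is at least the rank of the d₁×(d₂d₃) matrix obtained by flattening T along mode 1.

rank(T) = 1

Lower bound: T ≠ 0 (e.g. T[0,0,0] = -12), so rank(T) ≥ 1.
Upper bound: if T = a ⊗ b ⊗ c then every fibre of T is a multiple of the corresponding factor, so read the factors off the fibres through the nonzero entry T[0,0,0] = -12.
The mode-1 fibre T[:,0,0] = [-12, 0] gives a = (1, 0) (primitive direction); the mode-2 fibre T[0,:,0] = [-12, -18, 6] gives b = (2, 3, -1); then c[k] = T[0,0,k] / (a[0]·b[0]) = [-12, 0, 4] / 2 = (-6, 0, 2).
Expanding (1, 0) ⊗ (2, 3, -1) ⊗ (-6, 0, 2) reproduces all 18 entries of T, so T = (1, 0) ⊗ (2, 3, -1) ⊗ (-6, 0, 2) and rank(T) ≤ 1.
These bounds meet, so rank(T) = 1.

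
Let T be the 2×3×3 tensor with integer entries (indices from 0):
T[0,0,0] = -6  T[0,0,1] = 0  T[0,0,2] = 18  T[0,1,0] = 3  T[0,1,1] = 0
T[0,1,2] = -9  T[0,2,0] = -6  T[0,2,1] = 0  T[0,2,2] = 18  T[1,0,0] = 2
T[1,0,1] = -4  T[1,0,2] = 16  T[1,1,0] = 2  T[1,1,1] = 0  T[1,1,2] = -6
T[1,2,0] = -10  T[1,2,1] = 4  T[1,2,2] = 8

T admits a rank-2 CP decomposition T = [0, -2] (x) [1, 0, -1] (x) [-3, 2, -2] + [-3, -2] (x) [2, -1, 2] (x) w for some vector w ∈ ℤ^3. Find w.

w = [1, 0, -3]

Subtract the known terms from T to get the rank-1 residual R = [-3, -2] (x) [2, -1, 2] (x) w, so R[i,j,k] = a[i]·b[j]·w[k]. Pick indices with nonzero a[0]·b[0] = (-3)·(2) = -6. Only the fibre through (0,0,·) is needed: R[0,0,:] = T[0,0,:] − Σₗ aₗ[0]bₗ[0]cₗ = [-6, 0, 18] − (0)·(1)·[-3, 2, -2] = [-6, 0, 18]. Then w[k] = R[0,0,k] / -6 for each k, giving w = [-6, 0, 18] / -6 = [1, 0, -3].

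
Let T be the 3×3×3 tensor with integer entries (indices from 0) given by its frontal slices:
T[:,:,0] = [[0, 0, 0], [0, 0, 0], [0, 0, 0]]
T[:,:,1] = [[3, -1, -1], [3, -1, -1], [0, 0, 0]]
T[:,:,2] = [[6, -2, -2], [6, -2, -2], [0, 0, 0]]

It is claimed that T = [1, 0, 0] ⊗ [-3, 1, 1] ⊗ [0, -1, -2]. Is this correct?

No

Reconstruct entry (1,0,1) from the claimed factors: Σₗ aₗ[1]bₗ[0]cₗ[1] = (0)·(-3)·(-1) = 0, but T[1,0,1] = 3. The claim is false.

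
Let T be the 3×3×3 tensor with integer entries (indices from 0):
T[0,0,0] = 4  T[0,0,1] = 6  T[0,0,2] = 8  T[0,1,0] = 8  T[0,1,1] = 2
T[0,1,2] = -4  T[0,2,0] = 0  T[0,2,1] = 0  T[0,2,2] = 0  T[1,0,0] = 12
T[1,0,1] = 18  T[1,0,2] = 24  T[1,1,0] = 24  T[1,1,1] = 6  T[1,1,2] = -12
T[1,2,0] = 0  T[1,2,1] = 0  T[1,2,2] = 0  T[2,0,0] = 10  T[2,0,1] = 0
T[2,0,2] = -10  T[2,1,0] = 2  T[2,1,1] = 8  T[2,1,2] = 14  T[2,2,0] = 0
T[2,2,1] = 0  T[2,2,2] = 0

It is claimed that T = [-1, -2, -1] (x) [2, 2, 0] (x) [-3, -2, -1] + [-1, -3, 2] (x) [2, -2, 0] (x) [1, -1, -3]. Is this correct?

Reconstruct entry (1,0,0) from the claimed factors: Σₗ aₗ[1]bₗ[0]cₗ[0] = (-2)·(2)·(-3) + (-3)·(2)·(1) = 6, but T[1,0,0] = 12. The claim is false.

No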